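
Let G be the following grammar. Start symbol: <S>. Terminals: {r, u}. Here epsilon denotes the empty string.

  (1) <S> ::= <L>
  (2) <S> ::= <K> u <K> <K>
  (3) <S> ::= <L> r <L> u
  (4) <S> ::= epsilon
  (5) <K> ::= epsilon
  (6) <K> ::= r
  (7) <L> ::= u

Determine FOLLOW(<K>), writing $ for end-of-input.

FIRST(<K>): from <K>::=epsilon we get {epsilon}; from <K>::=r we get {r}. So FIRST(<K>) = {epsilon, r}.
FIRST(<L>): from <L>::=u we get {u}. So FIRST(<L>) = {u}.
FIRST(<S>): from <S>::=<L> we get {u}; from <S>::=<K> u <K> <K> we get {r, u}; from <S>::=<L> r <L> u we get {u}; from <S>::=epsilon we get {epsilon}. So FIRST(<S>) = {epsilon, r, u}.
FOLLOW(<S>) includes $ since <S> is the start symbol.
FOLLOW(<S>): <S> appears on no right-hand side. Thus FOLLOW(<S>) = {$}.
FOLLOW(<K>): in <S>::=<K> u <K> <K> (occurrence 1), <K> is followed by u <K> <K> with FIRST {u}; in <S>::=<K> u <K> <K> (occurrence 2), <K> is followed by <K> with FIRST {epsilon, r}; in <S>::=<K> u <K> <K> (occurrence 2), the suffix after <K> is nullable, so FOLLOW(<K>) ⊇ FOLLOW(<S>) = {$}; in <S>::=<K> u <K> <K> (occurrence 3), the suffix after <K> is empty, so FOLLOW(<K>) ⊇ FOLLOW(<S>) = {$}. Thus FOLLOW(<K>) = {$, r, u}.
FOLLOW(<L>): in <S>::=<L>, the suffix after <L> is empty, so FOLLOW(<L>) ⊇ FOLLOW(<S>) = {$}; in <S>::=<L> r <L> u (occurrence 1), <L> is followed by r <L> u with FIRST {r}; in <S>::=<L> r <L> u (occurrence 2), <L> is followed by u with FIRST {u}. Thus FOLLOW(<L>) = {$, r, u}.

{$, r, u}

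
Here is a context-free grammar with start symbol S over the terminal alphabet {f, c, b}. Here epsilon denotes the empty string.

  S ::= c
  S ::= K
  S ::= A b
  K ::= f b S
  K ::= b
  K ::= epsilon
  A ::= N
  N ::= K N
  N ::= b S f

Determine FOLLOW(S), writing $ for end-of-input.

{$, b, f}

FIRST(K): from K::=f b S we get {f}; from K::=b we get {b}; from K::=epsilon we get {epsilon}. So FIRST(K) = {epsilon, b, f}.
FIRST(N): from N::=K N we get {b, f}; from N::=b S f we get {b}. So FIRST(N) = {b, f}.
FIRST(A): from A::=N we get {b, f}. So FIRST(A) = {b, f}.
FIRST(S): from S::=c we get {c}; from S::=K we get {epsilon, b, f}; from S::=A b we get {b, f}. So FIRST(S) = {epsilon, b, c, f}.
FOLLOW(S) includes $ since S is the start symbol.
FOLLOW(A): in S::=A b, A is followed by b with FIRST {b}. Thus FOLLOW(A) = {b}.
FOLLOW(N): in A::=N, the suffix after N is empty, so FOLLOW(N) ⊇ FOLLOW(A) = {b}; in N::=K N, the suffix after N is empty (adds nothing new). Thus FOLLOW(N) = {b}.
FOLLOW(S): in K::=f b S, the suffix after S is empty, so FOLLOW(S) ⊇ FOLLOW(K) = {$, b, f}; in N::=b S f, S is followed by f with FIRST {f}. Thus FOLLOW(S) = {$, b, f}.
FOLLOW(K): in S::=K, the suffix after K is empty, so FOLLOW(K) ⊇ FOLLOW(S) = {$, b, f}; in N::=K N, K is followed by N with FIRST {b, f}. Thus FOLLOW(K) = {$, b, f}.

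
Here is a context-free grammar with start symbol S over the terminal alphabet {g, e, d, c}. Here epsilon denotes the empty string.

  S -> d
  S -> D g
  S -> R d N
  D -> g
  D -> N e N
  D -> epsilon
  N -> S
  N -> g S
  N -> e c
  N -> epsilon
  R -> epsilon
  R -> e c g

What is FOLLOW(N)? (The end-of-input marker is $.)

FIRST(R): from R->epsilon we get {epsilon}; from R->e c g we get {e}. So FIRST(R) = {epsilon, e}.
FIRST(S): from S->d we get {d}; from S->D g we get {d, e, g}; from S->R d N we get {d, e}. So FIRST(S) = {d, e, g}.
FIRST(N): from N->S we get {d, e, g}; from N->g S we get {g}; from N->e c we get {e}; from N->epsilon we get {epsilon}. So FIRST(N) = {epsilon, d, e, g}.
FIRST(D): from D->g we get {g}; from D->N e N we get {d, e, g}; from D->epsilon we get {epsilon}. So FIRST(D) = {epsilon, d, e, g}.
FOLLOW(S) includes $ since S is the start symbol.
FOLLOW(D): in S->D g, D is followed by g with FIRST {g}. Thus FOLLOW(D) = {g}.
FOLLOW(R): in S->R d N, R is followed by d N with FIRST {d}. Thus FOLLOW(R) = {d}.
FOLLOW(S): in N->S, the suffix after S is empty, so FOLLOW(S) ⊇ FOLLOW(N) = {$, e, g}; in N->g S, the suffix after S is empty, so FOLLOW(S) ⊇ FOLLOW(N) = {$, e, g}. Thus FOLLOW(S) = {$, e, g}.
FOLLOW(N): in S->R d N, the suffix after N is empty, so FOLLOW(N) ⊇ FOLLOW(S) = {$, e, g}; in D->N e N (occurrence 1), N is followed by e N with FIRST {e}; in D->N e N (occurrence 2), the suffix after N is empty, so FOLLOW(N) ⊇ FOLLOW(D) = {g}. Thus FOLLOW(N) = {$, e, g}.

{$, e, g}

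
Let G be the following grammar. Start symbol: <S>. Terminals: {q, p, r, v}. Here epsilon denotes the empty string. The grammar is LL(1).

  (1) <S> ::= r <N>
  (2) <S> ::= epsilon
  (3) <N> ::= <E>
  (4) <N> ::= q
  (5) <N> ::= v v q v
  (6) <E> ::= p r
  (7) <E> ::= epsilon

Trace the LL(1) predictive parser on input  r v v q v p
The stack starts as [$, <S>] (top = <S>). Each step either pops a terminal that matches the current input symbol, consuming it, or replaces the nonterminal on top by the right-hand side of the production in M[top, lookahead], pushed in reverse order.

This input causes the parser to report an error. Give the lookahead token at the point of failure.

p

step 1: stack=$ <S>  input=r v v q v p $  — expand <S> ::= r <N>
step 2: stack=$ <N> r  input=r v v q v p $  — match r
step 3: stack=$ <N>  input=v v q v p $  — expand <N> ::= v v q v
step 4: stack=$ v q v v  input=v v q v p $  — match v
step 5: stack=$ v q v  input=v q v p $  — match v
step 6: stack=$ v q  input=q v p $  — match q
step 7: stack=$ v  input=v p $  — match v
step 8: stack=$  input=p $  — error: stack empty but input remains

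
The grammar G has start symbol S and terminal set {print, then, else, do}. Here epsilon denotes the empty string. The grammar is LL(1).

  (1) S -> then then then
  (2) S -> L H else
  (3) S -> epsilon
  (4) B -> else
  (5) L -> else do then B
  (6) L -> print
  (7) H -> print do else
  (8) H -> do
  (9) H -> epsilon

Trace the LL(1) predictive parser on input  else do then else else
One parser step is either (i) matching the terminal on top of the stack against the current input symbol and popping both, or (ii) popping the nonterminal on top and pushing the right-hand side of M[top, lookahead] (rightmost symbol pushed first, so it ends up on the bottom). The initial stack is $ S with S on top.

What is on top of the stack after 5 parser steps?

B

     Stack                    Input                     Action
  1  $ S                      else do then else else $  expand S -> L H else
  2  $ else H L               else do then else else $  expand L -> else do then B
  3  $ else H B then do else  else do then else else $  match else
  4  $ else H B then do       do then else else $       match do
  5  $ else H B then          then else else $          match then
Stack after step 5: $ else H B (top = B).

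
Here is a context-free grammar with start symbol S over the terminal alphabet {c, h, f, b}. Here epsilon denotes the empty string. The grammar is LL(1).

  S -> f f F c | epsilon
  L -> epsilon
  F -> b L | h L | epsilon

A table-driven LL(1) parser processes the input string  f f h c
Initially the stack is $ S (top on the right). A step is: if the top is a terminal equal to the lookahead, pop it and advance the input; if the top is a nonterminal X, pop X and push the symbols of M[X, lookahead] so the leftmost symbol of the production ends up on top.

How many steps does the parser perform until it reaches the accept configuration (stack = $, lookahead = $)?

7

step 1: stack=$ S  input=f f h c $  — expand S -> f f F c
step 2: stack=$ c F f f  input=f f h c $  — match f
step 3: stack=$ c F f  input=f h c $  — match f
step 4: stack=$ c F  input=h c $  — expand F -> h L
step 5: stack=$ c L h  input=h c $  — match h
step 6: stack=$ c L  input=c $  — expand L -> epsilon
step 7: stack=$ c  input=c $  — match c
Accept reached after 7 steps.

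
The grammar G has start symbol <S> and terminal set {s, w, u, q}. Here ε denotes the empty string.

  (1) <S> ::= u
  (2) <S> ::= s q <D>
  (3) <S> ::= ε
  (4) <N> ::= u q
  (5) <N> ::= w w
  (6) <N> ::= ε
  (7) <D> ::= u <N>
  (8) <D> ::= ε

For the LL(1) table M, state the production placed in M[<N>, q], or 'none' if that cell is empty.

FIRST(<S>) = {ε, s, u}
FIRST(<N>) = {ε, u, w}
FIRST(<D>) = {ε, u}
FOLLOW(<S>) includes $ since <S> is the start symbol.
FOLLOW(<D>): in <S>::=s q <D>, the suffix after <D> is empty, so FOLLOW(<D>) ⊇ FOLLOW(<S>) = {$}. Thus FOLLOW(<D>) = {$}.
FOLLOW(<N>): in <D>::=u <N>, the suffix after <N> is empty, so FOLLOW(<N>) ⊇ FOLLOW(<D>) = {$}. Thus FOLLOW(<N>) = {$}.
For <N> ::= u q: FIRST(u q) = {u}, so it goes in M[<N>, t] for t ∈ {u}.
For <N> ::= w w: FIRST(w w) = {w}, so it goes in M[<N>, t] for t ∈ {w}.
For <N> ::= ε: FIRST(ε) = {ε}, so it goes in M[<N>, t] for t ∈ {}; since ε ∈ FIRST, also for every t ∈ FOLLOW(<N>) = {$}.
None of these place a production in M[<N>, q].

none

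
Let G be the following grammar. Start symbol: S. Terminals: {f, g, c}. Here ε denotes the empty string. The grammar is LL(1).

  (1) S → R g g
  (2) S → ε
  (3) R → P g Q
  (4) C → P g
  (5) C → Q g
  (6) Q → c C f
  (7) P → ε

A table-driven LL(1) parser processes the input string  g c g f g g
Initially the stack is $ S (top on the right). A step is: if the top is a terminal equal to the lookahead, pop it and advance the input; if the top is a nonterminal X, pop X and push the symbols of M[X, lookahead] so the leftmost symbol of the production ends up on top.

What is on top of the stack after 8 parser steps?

g

step 1: stack=$ S  input=g c g f g g $  — expand S → R g g
step 2: stack=$ g g R  input=g c g f g g $  — expand R → P g Q
step 3: stack=$ g g Q g P  input=g c g f g g $  — expand P → ε
step 4: stack=$ g g Q g  input=g c g f g g $  — match g
step 5: stack=$ g g Q  input=c g f g g $  — expand Q → c C f
step 6: stack=$ g g f C c  input=c g f g g $  — match c
step 7: stack=$ g g f C  input=g f g g $  — expand C → P g
step 8: stack=$ g g f g P  input=g f g g $  — expand P → ε
Stack after step 8: $ g g f g (top = g).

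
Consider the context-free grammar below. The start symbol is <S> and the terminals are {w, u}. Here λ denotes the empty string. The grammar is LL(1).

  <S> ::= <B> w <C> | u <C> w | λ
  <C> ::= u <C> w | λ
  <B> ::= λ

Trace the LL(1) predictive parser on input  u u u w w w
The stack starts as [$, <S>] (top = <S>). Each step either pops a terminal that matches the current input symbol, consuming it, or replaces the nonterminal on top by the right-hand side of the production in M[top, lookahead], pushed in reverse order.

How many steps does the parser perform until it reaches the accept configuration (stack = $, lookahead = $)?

      Stack          Input          Action
   1  $ <S>          u u u w w w $  expand <S> ::= u <C> w
   2  $ w <C> u      u u u w w w $  match u
   3  $ w <C>        u u w w w $    expand <C> ::= u <C> w
   4  $ w w <C> u    u u w w w $    match u
   5  $ w w <C>      u w w w $      expand <C> ::= u <C> w
   6  $ w w w <C> u  u w w w $      match u
   7  $ w w w <C>    w w w $        expand <C> ::= λ
   8  $ w w w        w w w $        match w
   9  $ w w          w w $          match w
  10  $ w            w $            match w
Accept reached after 10 steps.

10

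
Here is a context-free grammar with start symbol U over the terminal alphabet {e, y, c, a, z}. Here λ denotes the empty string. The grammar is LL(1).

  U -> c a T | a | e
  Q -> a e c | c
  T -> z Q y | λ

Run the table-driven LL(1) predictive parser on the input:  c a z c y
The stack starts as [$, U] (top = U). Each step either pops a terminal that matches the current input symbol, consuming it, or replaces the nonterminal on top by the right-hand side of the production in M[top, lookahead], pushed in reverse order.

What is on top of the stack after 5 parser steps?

step 1: stack=$ U  input=c a z c y $  — expand U -> c a T
step 2: stack=$ T a c  input=c a z c y $  — match c
step 3: stack=$ T a  input=a z c y $  — match a
step 4: stack=$ T  input=z c y $  — expand T -> z Q y
step 5: stack=$ y Q z  input=z c y $  — match z
Stack after step 5: $ y Q (top = Q).

Q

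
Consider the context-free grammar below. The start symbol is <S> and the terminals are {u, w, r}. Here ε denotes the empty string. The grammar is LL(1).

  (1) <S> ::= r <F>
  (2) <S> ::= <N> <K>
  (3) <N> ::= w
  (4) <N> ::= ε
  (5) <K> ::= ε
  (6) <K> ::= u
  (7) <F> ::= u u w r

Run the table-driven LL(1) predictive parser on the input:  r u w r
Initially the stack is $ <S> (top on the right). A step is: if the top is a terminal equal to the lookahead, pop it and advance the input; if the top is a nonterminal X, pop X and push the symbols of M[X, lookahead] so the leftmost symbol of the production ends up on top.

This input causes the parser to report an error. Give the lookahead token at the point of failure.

step 1: stack=$ <S>  input=r u w r $  — expand <S> ::= r <F>
step 2: stack=$ <F> r  input=r u w r $  — match r
step 3: stack=$ <F>  input=u w r $  — expand <F> ::= u u w r
step 4: stack=$ r w u u  input=u w r $  — match u
step 5: stack=$ r w u  input=w r $  — error: top is terminal u but lookahead is w

w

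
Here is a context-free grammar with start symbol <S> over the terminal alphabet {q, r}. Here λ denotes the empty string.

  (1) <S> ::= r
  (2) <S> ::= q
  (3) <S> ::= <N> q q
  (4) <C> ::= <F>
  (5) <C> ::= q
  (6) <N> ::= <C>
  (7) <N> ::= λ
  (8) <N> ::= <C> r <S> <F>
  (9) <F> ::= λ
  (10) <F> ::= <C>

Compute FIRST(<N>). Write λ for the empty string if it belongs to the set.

{λ, q, r}

FIRST(<S>): from <S>::=r we get {r}; from <S>::=q we get {q}; from <S>::=<N> q q we get {q, r}. So FIRST(<S>) = {q, r}.
FIRST(<C>): from <C>::=<F> we get {λ, q}; from <C>::=q we get {q}. So FIRST(<C>) = {λ, q}.
FIRST(<N>): from <N>::=<C> we get {λ, q}; from <N>::=λ we get {λ}; from <N>::=<C> r <S> <F> we get {q, r}. So FIRST(<N>) = {λ, q, r}.
FIRST(<F>): from <F>::=λ we get {λ}; from <F>::=<C> we get {λ, q}. So FIRST(<F>) = {λ, q}.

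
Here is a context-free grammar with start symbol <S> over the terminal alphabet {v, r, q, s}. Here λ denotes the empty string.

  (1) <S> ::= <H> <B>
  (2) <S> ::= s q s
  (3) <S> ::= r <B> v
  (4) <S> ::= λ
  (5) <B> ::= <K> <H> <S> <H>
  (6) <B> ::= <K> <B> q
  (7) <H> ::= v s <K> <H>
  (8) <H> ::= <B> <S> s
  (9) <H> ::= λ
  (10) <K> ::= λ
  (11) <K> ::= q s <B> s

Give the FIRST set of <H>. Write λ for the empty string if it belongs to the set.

FIRST(<K>): from <K>::=λ we get {λ}; from <K>::=q s <B> s we get {q}. So FIRST(<K>) = {λ, q}.
FIRST(<S>): from <S>::=<H> <B> we get {λ, q, r, s, v}; from <S>::=s q s we get {s}; from <S>::=r <B> v we get {r}; from <S>::=λ we get {λ}. So FIRST(<S>) = {λ, q, r, s, v}.
FIRST(<B>): from <B>::=<K> <H> <S> <H> we get {λ, q, r, s, v}; from <B>::=<K> <B> q we get {q, r, s, v}. So FIRST(<B>) = {λ, q, r, s, v}.
FIRST(<H>): from <H>::=v s <K> <H> we get {v}; from <H>::=<B> <S> s we get {q, r, s, v}; from <H>::=λ we get {λ}. So FIRST(<H>) = {λ, q, r, s, v}.

{λ, q, r, s, v}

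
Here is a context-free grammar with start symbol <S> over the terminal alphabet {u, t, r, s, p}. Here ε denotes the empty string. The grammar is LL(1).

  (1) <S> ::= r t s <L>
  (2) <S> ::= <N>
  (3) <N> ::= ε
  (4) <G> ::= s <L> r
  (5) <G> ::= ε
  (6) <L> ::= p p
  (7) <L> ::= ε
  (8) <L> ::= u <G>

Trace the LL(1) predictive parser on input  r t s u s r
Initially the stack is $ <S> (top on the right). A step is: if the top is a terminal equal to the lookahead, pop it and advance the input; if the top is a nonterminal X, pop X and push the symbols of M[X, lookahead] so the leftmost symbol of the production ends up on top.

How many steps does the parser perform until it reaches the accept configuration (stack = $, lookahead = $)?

10

      Stack        Input          Action
   1  $ <S>        r t s u s r $  expand <S> ::= r t s <L>
   2  $ <L> s t r  r t s u s r $  match r
   3  $ <L> s t    t s u s r $    match t
   4  $ <L> s      s u s r $      match s
   5  $ <L>        u s r $        expand <L> ::= u <G>
   6  $ <G> u      u s r $        match u
   7  $ <G>        s r $          expand <G> ::= s <L> r
   8  $ r <L> s    s r $          match s
   9  $ r <L>      r $            expand <L> ::= ε
  10  $ r          r $            match r
Accept reached after 10 steps.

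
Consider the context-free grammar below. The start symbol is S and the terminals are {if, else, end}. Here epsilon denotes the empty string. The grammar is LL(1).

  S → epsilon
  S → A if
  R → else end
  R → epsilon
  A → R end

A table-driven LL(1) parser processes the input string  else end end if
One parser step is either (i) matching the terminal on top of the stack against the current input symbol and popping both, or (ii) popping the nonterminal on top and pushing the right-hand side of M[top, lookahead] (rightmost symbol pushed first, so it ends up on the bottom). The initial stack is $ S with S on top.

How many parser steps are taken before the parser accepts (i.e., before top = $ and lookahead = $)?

step 1: stack=$ S  input=else end end if $  — expand S → A if
step 2: stack=$ if A  input=else end end if $  — expand A → R end
step 3: stack=$ if end R  input=else end end if $  — expand R → else end
step 4: stack=$ if end end else  input=else end end if $  — match else
step 5: stack=$ if end end  input=end end if $  — match end
step 6: stack=$ if end  input=end if $  — match end
step 7: stack=$ if  input=if $  — match if
Accept reached after 7 steps.

7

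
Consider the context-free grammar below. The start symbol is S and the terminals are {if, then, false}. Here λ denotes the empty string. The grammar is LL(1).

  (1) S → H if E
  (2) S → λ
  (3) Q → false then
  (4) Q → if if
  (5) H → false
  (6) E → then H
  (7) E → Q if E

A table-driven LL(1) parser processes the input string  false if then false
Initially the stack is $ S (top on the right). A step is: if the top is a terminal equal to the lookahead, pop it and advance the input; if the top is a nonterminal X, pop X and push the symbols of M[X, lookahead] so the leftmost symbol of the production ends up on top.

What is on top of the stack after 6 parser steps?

H

step 1: stack=$ S  input=false if then false $  — expand S → H if E
step 2: stack=$ E if H  input=false if then false $  — expand H → false
step 3: stack=$ E if false  input=false if then false $  — match false
step 4: stack=$ E if  input=if then false $  — match if
step 5: stack=$ E  input=then false $  — expand E → then H
step 6: stack=$ H then  input=then false $  — match then
Stack after step 6: $ H (top = H).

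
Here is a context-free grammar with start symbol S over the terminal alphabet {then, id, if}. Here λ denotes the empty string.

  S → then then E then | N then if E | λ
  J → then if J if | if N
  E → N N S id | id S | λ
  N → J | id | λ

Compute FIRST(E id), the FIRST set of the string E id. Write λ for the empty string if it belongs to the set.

FIRST(J) = {if, then}
FIRST(N) = {λ, id, if, then}  (via J)
FIRST(S) = {λ, id, if, then}  (via N then if E)
FIRST(E) = {λ, id, if, then}  (via N N S id)
FIRST(E id): take FIRST of each symbol in turn, carrying on past any symbol whose FIRST contains λ; result {id, if, then}.

{id, if, then}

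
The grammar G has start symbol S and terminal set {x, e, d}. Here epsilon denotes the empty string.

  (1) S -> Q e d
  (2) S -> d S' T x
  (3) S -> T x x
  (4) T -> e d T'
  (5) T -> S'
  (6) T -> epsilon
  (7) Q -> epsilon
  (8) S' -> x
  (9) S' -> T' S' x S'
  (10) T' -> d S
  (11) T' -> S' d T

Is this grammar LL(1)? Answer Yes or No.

No

FIRST(S) = {d, e, x}
FIRST(T) = {epsilon, d, e, x}
FIRST(Q) = {epsilon}
FIRST(S') = {d, x}
FIRST(T') = {d, x}
FOLLOW(S) = {$, d, x}
FOLLOW(T) = {d, x}
FOLLOW(Q) = {e}
FOLLOW(S') = {d, e, x}
FOLLOW(T') = {d, x}
Cell M[S, d] receives both S -> d S' T x and S -> T x x — the grammar is not LL(1).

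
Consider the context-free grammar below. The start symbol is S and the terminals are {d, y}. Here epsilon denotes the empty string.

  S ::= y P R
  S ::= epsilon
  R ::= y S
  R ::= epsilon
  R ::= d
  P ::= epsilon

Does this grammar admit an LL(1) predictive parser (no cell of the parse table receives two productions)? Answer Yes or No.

FIRST(S) = {epsilon, y}
FIRST(R) = {epsilon, d, y}
FIRST(P) = {epsilon}
FOLLOW(S) = {$}
FOLLOW(R) = {$}
FOLLOW(P) = {$, d, y}
Each cell of M receives at most one production.

Yes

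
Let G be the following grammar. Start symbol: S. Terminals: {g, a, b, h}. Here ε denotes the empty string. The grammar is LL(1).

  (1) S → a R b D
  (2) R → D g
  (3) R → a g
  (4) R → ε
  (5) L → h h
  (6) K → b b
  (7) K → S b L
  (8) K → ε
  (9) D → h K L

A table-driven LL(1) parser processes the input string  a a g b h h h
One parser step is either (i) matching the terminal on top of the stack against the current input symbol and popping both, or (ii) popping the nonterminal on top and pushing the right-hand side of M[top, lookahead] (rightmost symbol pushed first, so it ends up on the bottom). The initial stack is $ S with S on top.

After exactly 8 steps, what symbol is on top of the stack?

     Stack      Input            Action
  1  $ S        a a g b h h h $  expand S → a R b D
  2  $ D b R a  a a g b h h h $  match a
  3  $ D b R    a g b h h h $    expand R → a g
  4  $ D b g a  a g b h h h $    match a
  5  $ D b g    g b h h h $      match g
  6  $ D b      b h h h $        match b
  7  $ D        h h h $          expand D → h K L
  8  $ L K h    h h h $          match h
Stack after step 8: $ L K (top = K).

K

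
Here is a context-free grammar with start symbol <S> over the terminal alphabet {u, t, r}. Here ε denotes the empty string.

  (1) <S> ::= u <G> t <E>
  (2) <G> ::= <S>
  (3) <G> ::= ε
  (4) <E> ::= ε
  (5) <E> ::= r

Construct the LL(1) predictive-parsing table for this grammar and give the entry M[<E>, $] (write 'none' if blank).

<E> ::= ε

FIRST(<S>) = {u}
FIRST(<E>) = {ε, r}
FIRST(<G>) = {ε, u}  (via <S>)
FOLLOW(<S>) includes $ since <S> is the start symbol.
FOLLOW(<S>): in <G>::=<S>, the suffix after <S> is empty, so FOLLOW(<S>) ⊇ FOLLOW(<G>) = {t}. Thus FOLLOW(<S>) = {$, t}.
FOLLOW(<E>): in <S>::=u <G> t <E>, the suffix after <E> is empty, so FOLLOW(<E>) ⊇ FOLLOW(<S>) = {$, t}. Thus FOLLOW(<E>) = {$, t}.
For <E> ::= ε: FIRST(ε) = {ε}, so it goes in M[<E>, t] for t ∈ {}; since ε ∈ FIRST, also for every t ∈ FOLLOW(<E>) = {$, t}.
For <E> ::= r: FIRST(r) = {r}, so it goes in M[<E>, t] for t ∈ {r}.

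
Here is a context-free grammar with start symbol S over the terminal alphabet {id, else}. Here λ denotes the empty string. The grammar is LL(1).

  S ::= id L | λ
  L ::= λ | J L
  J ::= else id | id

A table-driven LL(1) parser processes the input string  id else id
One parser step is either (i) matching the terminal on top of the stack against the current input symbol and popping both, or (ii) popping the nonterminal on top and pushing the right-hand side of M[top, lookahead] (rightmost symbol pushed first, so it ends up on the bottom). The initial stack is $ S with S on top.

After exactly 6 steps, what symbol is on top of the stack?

step 1: stack=$ S  input=id else id $  — expand S ::= id L
step 2: stack=$ L id  input=id else id $  — match id
step 3: stack=$ L  input=else id $  — expand L ::= J L
step 4: stack=$ L J  input=else id $  — expand J ::= else id
step 5: stack=$ L id else  input=else id $  — match else
step 6: stack=$ L id  input=id $  — match id
Stack after step 6: $ L (top = L).

L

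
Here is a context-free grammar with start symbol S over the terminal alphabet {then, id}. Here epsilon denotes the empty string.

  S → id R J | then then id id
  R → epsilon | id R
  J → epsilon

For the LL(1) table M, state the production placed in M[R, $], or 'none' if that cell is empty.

FIRST(S): from S→id R J we get {id}; from S→then then id id we get {then}. So FIRST(S) = {id, then}.
FIRST(R): from R→epsilon we get {epsilon}; from R→id R we get {id}. So FIRST(R) = {epsilon, id}.
FIRST(J): from J→epsilon we get {epsilon}. So FIRST(J) = {epsilon}.
FOLLOW(S) includes $ since S is the start symbol.
FOLLOW(S): S appears on no right-hand side. Thus FOLLOW(S) = {$}.
FOLLOW(R): in S→id R J, R is followed by J with FIRST {epsilon}; in S→id R J, the suffix after R is nullable, so FOLLOW(R) ⊇ FOLLOW(S) = {$}; in R→id R, the suffix after R is empty (adds nothing new). Thus FOLLOW(R) = {$}.
For R → epsilon: FIRST(epsilon) = {epsilon}, so it goes in M[R, t] for t ∈ {}; since epsilon ∈ FIRST, also for every t ∈ FOLLOW(R) = {$}.
For R → id R: FIRST(id R) = {id}, so it goes in M[R, t] for t ∈ {id}.

R → epsilon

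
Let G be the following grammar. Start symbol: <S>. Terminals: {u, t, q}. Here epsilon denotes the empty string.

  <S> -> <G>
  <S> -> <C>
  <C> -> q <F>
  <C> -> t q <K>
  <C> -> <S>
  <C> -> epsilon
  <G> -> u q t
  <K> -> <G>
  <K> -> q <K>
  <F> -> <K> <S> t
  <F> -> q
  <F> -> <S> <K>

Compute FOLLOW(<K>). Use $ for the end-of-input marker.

FIRST(<G>): from <G>->u q t we get {u}. So FIRST(<G>) = {u}.
FIRST(<K>): from <K>-><G> we get {u}; from <K>->q <K> we get {q}. So FIRST(<K>) = {q, u}.
FIRST(<S>): from <S>-><G> we get {u}; from <S>-><C> we get {epsilon, q, t, u}. So FIRST(<S>) = {epsilon, q, t, u}.
FIRST(<C>): from <C>->q <F> we get {q}; from <C>->t q <K> we get {t}; from <C>-><S> we get {epsilon, q, t, u}; from <C>->epsilon we get {epsilon}. So FIRST(<C>) = {epsilon, q, t, u}.
FIRST(<F>): from <F>-><K> <S> t we get {q, u}; from <F>->q we get {q}; from <F>-><S> <K> we get {q, t, u}. So FIRST(<F>) = {q, t, u}.
FOLLOW(<S>) includes $ since <S> is the start symbol.
FOLLOW(<S>): in <C>-><S>, the suffix after <S> is empty, so FOLLOW(<S>) ⊇ FOLLOW(<C>) = {$, q, t, u}; in <F>-><K> <S> t, <S> is followed by t with FIRST {t}; in <F>-><S> <K>, <S> is followed by <K> with FIRST {q, u}. Thus FOLLOW(<S>) = {$, q, t, u}.
FOLLOW(<C>): in <S>-><C>, the suffix after <C> is empty, so FOLLOW(<C>) ⊇ FOLLOW(<S>) = {$, q, t, u}. Thus FOLLOW(<C>) = {$, q, t, u}.
FOLLOW(<F>): in <C>->q <F>, the suffix after <F> is empty, so FOLLOW(<F>) ⊇ FOLLOW(<C>) = {$, q, t, u}. Thus FOLLOW(<F>) = {$, q, t, u}.
FOLLOW(<K>): in <C>->t q <K>, the suffix after <K> is empty, so FOLLOW(<K>) ⊇ FOLLOW(<C>) = {$, q, t, u}; in <K>->q <K>, the suffix after <K> is empty (adds nothing new); in <F>-><K> <S> t, <K> is followed by <S> t with FIRST {q, t, u}; in <F>-><S> <K>, the suffix after <K> is empty, so FOLLOW(<K>) ⊇ FOLLOW(<F>) = {$, q, t, u}. Thus FOLLOW(<K>) = {$, q, t, u}.
FOLLOW(<G>): in <S>-><G>, the suffix after <G> is empty, so FOLLOW(<G>) ⊇ FOLLOW(<S>) = {$, q, t, u}; in <K>-><G>, the suffix after <G> is empty, so FOLLOW(<G>) ⊇ FOLLOW(<K>) = {$, q, t, u}. Thus FOLLOW(<G>) = {$, q, t, u}.

{$, q, t, u}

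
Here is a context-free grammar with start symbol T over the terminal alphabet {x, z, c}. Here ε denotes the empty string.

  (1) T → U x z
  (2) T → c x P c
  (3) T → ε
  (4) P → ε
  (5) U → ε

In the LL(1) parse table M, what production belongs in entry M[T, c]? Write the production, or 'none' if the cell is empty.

FIRST(P): from P→ε we get {ε}. So FIRST(P) = {ε}.
FIRST(U): from U→ε we get {ε}. So FIRST(U) = {ε}.
FIRST(T): from T→U x z we get {x}; from T→c x P c we get {c}; from T→ε we get {ε}. So FIRST(T) = {ε, c, x}.
FOLLOW(T) includes $ since T is the start symbol.
FOLLOW(T): T appears on no right-hand side. Thus FOLLOW(T) = {$}.
For T → U x z: FIRST(U x z) = {x}, so it goes in M[T, t] for t ∈ {x}.
For T → c x P c: FIRST(c x P c) = {c}, so it goes in M[T, t] for t ∈ {c}.
For T → ε: FIRST(ε) = {ε}, so it goes in M[T, t] for t ∈ {}; since ε ∈ FIRST, also for every t ∈ FOLLOW(T) = {$}.

T → c x P c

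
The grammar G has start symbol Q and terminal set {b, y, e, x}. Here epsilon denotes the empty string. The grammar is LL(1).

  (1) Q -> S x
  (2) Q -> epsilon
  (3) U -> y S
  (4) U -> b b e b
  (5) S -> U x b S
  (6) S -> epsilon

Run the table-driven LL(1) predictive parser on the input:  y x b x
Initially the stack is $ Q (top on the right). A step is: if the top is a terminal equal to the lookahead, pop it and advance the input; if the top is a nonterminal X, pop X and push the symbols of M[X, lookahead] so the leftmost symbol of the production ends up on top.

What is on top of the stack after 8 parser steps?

step 1: stack=$ Q  input=y x b x $  — expand Q -> S x
step 2: stack=$ x S  input=y x b x $  — expand S -> U x b S
step 3: stack=$ x S b x U  input=y x b x $  — expand U -> y S
step 4: stack=$ x S b x S y  input=y x b x $  — match y
step 5: stack=$ x S b x S  input=x b x $  — expand S -> epsilon
step 6: stack=$ x S b x  input=x b x $  — match x
step 7: stack=$ x S b  input=b x $  — match b
step 8: stack=$ x S  input=x $  — expand S -> epsilon
Stack after step 8: $ x (top = x).

x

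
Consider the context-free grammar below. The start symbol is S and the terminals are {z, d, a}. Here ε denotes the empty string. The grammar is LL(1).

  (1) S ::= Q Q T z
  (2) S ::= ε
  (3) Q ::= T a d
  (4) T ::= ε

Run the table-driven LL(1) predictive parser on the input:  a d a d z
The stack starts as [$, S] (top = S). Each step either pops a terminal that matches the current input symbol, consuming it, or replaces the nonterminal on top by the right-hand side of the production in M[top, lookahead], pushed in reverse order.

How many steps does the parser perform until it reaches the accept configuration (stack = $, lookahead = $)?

11

      Stack          Input        Action
   1  $ S            a d a d z $  expand S ::= Q Q T z
   2  $ z T Q Q      a d a d z $  expand Q ::= T a d
   3  $ z T Q d a T  a d a d z $  expand T ::= ε
   4  $ z T Q d a    a d a d z $  match a
   5  $ z T Q d      d a d z $    match d
   6  $ z T Q        a d z $      expand Q ::= T a d
   7  $ z T d a T    a d z $      expand T ::= ε
   8  $ z T d a      a d z $      match a
   9  $ z T d        d z $        match d
  10  $ z T          z $          expand T ::= ε
  11  $ z            z $          match z
Accept reached after 11 steps.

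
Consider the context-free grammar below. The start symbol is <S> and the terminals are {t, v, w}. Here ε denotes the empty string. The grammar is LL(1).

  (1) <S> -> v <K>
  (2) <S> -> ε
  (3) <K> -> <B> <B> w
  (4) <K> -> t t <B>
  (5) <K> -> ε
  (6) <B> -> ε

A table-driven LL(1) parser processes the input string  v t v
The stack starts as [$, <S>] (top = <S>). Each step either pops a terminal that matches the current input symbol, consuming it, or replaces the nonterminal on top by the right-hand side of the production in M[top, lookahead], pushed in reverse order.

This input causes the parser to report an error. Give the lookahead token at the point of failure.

v

step 1: stack=$ <S>  input=v t v $  — expand <S> -> v <K>
step 2: stack=$ <K> v  input=v t v $  — match v
step 3: stack=$ <K>  input=t v $  — expand <K> -> t t <B>
step 4: stack=$ <B> t t  input=t v $  — match t
step 5: stack=$ <B> t  input=v $  — error: top is terminal t but lookahead is v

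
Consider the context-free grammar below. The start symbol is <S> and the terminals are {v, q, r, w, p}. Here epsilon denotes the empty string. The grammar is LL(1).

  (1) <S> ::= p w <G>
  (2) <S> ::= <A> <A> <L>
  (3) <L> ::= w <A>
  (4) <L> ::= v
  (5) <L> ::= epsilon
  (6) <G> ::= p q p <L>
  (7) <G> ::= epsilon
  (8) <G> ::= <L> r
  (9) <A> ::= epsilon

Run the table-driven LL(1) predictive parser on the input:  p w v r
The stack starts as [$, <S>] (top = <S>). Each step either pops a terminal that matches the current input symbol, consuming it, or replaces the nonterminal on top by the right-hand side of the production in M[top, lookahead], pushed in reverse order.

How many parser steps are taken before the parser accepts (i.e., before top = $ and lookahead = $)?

step 1: stack=$ <S>  input=p w v r $  — expand <S> ::= p w <G>
step 2: stack=$ <G> w p  input=p w v r $  — match p
step 3: stack=$ <G> w  input=w v r $  — match w
step 4: stack=$ <G>  input=v r $  — expand <G> ::= <L> r
step 5: stack=$ r <L>  input=v r $  — expand <L> ::= v
step 6: stack=$ r v  input=v r $  — match v
step 7: stack=$ r  input=r $  — match r
Accept reached after 7 steps.

7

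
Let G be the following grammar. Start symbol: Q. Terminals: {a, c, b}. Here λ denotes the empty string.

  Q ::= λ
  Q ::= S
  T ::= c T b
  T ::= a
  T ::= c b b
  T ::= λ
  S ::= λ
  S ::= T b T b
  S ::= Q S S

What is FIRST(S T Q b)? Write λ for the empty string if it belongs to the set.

FIRST(T): from T::=c T b we get {c}; from T::=a we get {a}; from T::=c b b we get {c}; from T::=λ we get {λ}. So FIRST(T) = {λ, a, c}.
FIRST(Q): from Q::=λ we get {λ}; from Q::=S we get {λ, a, b, c}. So FIRST(Q) = {λ, a, b, c}.
FIRST(S): from S::=λ we get {λ}; from S::=T b T b we get {a, b, c}; from S::=Q S S we get {λ, a, b, c}. So FIRST(S) = {λ, a, b, c}.
FIRST(S T Q b): take FIRST of each symbol in turn, carrying on past any symbol whose FIRST contains λ; result {a, b, c}.

{a, b, c}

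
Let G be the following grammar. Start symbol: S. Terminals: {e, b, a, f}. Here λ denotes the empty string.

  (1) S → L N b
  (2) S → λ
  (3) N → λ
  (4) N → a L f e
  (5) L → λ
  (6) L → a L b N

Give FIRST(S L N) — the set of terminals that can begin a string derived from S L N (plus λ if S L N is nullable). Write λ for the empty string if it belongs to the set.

{λ, a, b}

FIRST(N) = {λ, a}
FIRST(L) = {λ, a}
FIRST(S) = {λ, a, b}  (via L N b)
FIRST(S L N): take FIRST of each symbol in turn, carrying on past any symbol whose FIRST contains λ; result {λ, a, b}.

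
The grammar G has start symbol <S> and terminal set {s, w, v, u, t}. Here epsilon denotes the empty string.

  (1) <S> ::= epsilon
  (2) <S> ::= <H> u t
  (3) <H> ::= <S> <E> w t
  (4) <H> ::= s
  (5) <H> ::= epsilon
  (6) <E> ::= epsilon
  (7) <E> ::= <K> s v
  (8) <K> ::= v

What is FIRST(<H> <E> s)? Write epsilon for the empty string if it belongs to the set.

FIRST(<K>) = {v}
FIRST(<E>) = {epsilon, v}  (via <K> s v)
FIRST(<S>) = {epsilon, s, u, v, w}  (via <H> u t)
FIRST(<H>) = {epsilon, s, u, v, w}  (via <S> <E> w t)
FIRST(<H> <E> s): take FIRST of each symbol in turn, carrying on past any symbol whose FIRST contains epsilon; result {s, u, v, w}.

{s, u, v, w}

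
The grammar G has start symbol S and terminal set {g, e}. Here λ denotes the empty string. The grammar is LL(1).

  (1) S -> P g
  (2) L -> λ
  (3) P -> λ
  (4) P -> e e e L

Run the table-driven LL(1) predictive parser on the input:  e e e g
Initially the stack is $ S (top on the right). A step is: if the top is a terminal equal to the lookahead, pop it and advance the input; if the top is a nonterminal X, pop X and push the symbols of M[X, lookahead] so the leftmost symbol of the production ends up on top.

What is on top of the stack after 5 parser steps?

L

     Stack        Input      Action
  1  $ S          e e e g $  expand S -> P g
  2  $ g P        e e e g $  expand P -> e e e L
  3  $ g L e e e  e e e g $  match e
  4  $ g L e e    e e g $    match e
  5  $ g L e      e g $      match e
Stack after step 5: $ g L (top = L).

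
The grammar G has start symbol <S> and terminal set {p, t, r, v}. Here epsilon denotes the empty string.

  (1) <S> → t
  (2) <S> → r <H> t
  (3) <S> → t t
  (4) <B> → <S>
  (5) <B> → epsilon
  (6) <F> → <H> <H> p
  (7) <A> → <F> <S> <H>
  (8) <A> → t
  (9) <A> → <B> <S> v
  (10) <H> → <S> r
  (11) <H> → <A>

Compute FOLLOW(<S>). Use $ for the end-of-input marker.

FIRST(<S>): from <S>→t we get {t}; from <S>→r <H> t we get {r}; from <S>→t t we get {t}. So FIRST(<S>) = {r, t}.
FIRST(<B>): from <B>→<S> we get {r, t}; from <B>→epsilon we get {epsilon}. So FIRST(<B>) = {epsilon, r, t}.
FIRST(<F>): from <F>→<H> <H> p we get {r, t}. So FIRST(<F>) = {r, t}.
FIRST(<A>): from <A>→<F> <S> <H> we get {r, t}; from <A>→t we get {t}; from <A>→<B> <S> v we get {r, t}. So FIRST(<A>) = {r, t}.
FIRST(<H>): from <H>→<S> r we get {r, t}; from <H>→<A> we get {r, t}. So FIRST(<H>) = {r, t}.
FOLLOW(<S>) includes $ since <S> is the start symbol.
FOLLOW(<B>): in <A>→<B> <S> v, <B> is followed by <S> v with FIRST {r, t}. Thus FOLLOW(<B>) = {r, t}.
FOLLOW(<S>): in <B>→<S>, the suffix after <S> is empty, so FOLLOW(<S>) ⊇ FOLLOW(<B>) = {r, t}; in <A>→<F> <S> <H>, <S> is followed by <H> with FIRST {r, t}; in <A>→<B> <S> v, <S> is followed by v with FIRST {v}; in <H>→<S> r, <S> is followed by r with FIRST {r}. Thus FOLLOW(<S>) = {$, r, t, v}.
FOLLOW(<F>): in <A>→<F> <S> <H>, <F> is followed by <S> <H> with FIRST {r, t}. Thus FOLLOW(<F>) = {r, t}.
FOLLOW(<A>): in <H>→<A>, the suffix after <A> is empty, so FOLLOW(<A>) ⊇ FOLLOW(<H>) = {p, r, t}. Thus FOLLOW(<A>) = {p, r, t}.
FOLLOW(<H>): in <S>→r <H> t, <H> is followed by t with FIRST {t}; in <F>→<H> <H> p (occurrence 1), <H> is followed by <H> p with FIRST {r, t}; in <F>→<H> <H> p (occurrence 2), <H> is followed by p with FIRST {p}; in <A>→<F> <S> <H>, the suffix after <H> is empty, so FOLLOW(<H>) ⊇ FOLLOW(<A>) = {p, r, t}. Thus FOLLOW(<H>) = {p, r, t}.

{$, r, t, v}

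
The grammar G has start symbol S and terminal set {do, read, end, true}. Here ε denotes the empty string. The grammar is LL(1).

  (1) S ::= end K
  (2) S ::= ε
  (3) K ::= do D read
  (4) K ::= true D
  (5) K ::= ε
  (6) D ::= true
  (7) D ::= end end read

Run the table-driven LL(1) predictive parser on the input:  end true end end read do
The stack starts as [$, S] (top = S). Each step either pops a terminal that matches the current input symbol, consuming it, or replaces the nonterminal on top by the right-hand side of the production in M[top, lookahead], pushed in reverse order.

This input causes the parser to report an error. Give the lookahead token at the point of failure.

do

     Stack           Input                       Action
  1  $ S             end true end end read do $  expand S ::= end K
  2  $ K end         end true end end read do $  match end
  3  $ K             true end end read do $      expand K ::= true D
  4  $ D true        true end end read do $      match true
  5  $ D             end end read do $           expand D ::= end end read
  6  $ read end end  end end read do $           match end
  7  $ read end      end read do $               match end
  8  $ read          read do $                   match read
  9  $               do $                        error: stack empty but input remains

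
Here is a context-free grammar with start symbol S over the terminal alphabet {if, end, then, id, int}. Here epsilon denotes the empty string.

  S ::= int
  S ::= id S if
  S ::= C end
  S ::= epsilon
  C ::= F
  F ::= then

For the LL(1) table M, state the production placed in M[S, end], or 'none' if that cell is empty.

none

FIRST(F): from F::=then we get {then}. So FIRST(F) = {then}.
FIRST(C): from C::=F we get {then}. So FIRST(C) = {then}.
FIRST(S): from S::=int we get {int}; from S::=id S if we get {id}; from S::=C end we get {then}; from S::=epsilon we get {epsilon}. So FIRST(S) = {epsilon, id, int, then}.
FOLLOW(S) includes $ since S is the start symbol.
FOLLOW(S): in S::=id S if, S is followed by if with FIRST {if}. Thus FOLLOW(S) = {$, if}.
For S ::= int: FIRST(int) = {int}, so it goes in M[S, t] for t ∈ {int}.
For S ::= id S if: FIRST(id S if) = {id}, so it goes in M[S, t] for t ∈ {id}.
For S ::= C end: FIRST(C end) = {then}, so it goes in M[S, t] for t ∈ {then}.
For S ::= epsilon: FIRST(epsilon) = {epsilon}, so it goes in M[S, t] for t ∈ {}; since epsilon ∈ FIRST, also for every t ∈ FOLLOW(S) = {$, if}.
None of these place a production in M[S, end].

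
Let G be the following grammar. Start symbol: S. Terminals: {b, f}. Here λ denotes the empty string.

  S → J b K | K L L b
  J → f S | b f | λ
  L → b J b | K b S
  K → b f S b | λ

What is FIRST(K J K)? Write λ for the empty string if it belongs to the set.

{λ, b, f}

FIRST(J): from J→f S we get {f}; from J→b f we get {b}; from J→λ we get {λ}. So FIRST(J) = {λ, b, f}.
FIRST(K): from K→b f S b we get {b}; from K→λ we get {λ}. So FIRST(K) = {λ, b}.
FIRST(L): from L→b J b we get {b}; from L→K b S we get {b}. So FIRST(L) = {b}.
FIRST(S): from S→J b K we get {b, f}; from S→K L L b we get {b}. So FIRST(S) = {b, f}.
FIRST(K J K): take FIRST of each symbol in turn, carrying on past any symbol whose FIRST contains λ; result {λ, b, f}.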